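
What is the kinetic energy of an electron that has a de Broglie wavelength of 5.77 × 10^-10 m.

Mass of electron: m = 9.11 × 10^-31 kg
7.24 × 10^-19 J (or 4.52 eV)

From λ = h/√(2mKE), we solve for KE:

λ² = h²/(2mKE)
KE = h²/(2mλ²)
KE = (6.626 × 10^-34 J·s)² / (2 × 9.11 × 10^-31 kg × (5.77 × 10^-10 m)²)
KE = 7.24 × 10^-19 J
KE = 4.52 eV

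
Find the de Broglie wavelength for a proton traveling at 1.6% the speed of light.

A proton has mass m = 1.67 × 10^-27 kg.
8.27 × 10^-14 m

Using the de Broglie relation λ = h/(mv):

v = 1.6% × c = 4.797 × 10^6 m/s

λ = h/(mv)
λ = (6.626 × 10^-34 J·s) / (1.67 × 10^-27 kg × 4.797 × 10^6 m/s)
λ = 8.27 × 10^-14 m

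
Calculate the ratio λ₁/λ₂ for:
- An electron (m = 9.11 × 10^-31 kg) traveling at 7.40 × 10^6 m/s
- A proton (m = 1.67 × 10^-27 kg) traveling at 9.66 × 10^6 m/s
λ₁/λ₂ = 2.39 × 10^3

Using λ = h/(mv):

λ₁ = h/(m₁v₁) = 9.83 × 10^-11 m
λ₂ = h/(m₂v₂) = 4.11 × 10^-14 m

Ratio λ₁/λ₂ = (m₂v₂)/(m₁v₁)
         = (1.67 × 10^-27 kg × 9.66 × 10^6 m/s) / (9.11 × 10^-31 kg × 7.40 × 10^6 m/s)
         = 2.39 × 10^3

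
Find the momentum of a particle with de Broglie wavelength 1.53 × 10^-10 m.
4.33 × 10^-24 kg·m/s

From the de Broglie relation λ = h/p, we solve for p:

p = h/λ
p = (6.626 × 10^-34 J·s) / (1.53 × 10^-10 m)
p = 4.33 × 10^-24 kg·m/s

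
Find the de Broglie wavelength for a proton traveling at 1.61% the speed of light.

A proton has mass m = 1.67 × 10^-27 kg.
8.22 × 10^-14 m

Using the de Broglie relation λ = h/(mv):

v = 1.61% × c = 4.827 × 10^6 m/s

λ = h/(mv)
λ = (6.626 × 10^-34 J·s) / (1.67 × 10^-27 kg × 4.827 × 10^6 m/s)
λ = 8.22 × 10^-14 m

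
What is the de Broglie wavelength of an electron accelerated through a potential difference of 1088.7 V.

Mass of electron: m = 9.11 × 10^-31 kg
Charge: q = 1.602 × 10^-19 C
3.72 × 10^-11 m

When a particle is accelerated through voltage V, it gains kinetic energy KE = qV.

The de Broglie wavelength is then λ = h/√(2mqV):

λ = h/√(2mqV)
λ = (6.626 × 10^-34 J·s) / √(2 × 9.11 × 10^-31 kg × 1.602 × 10^-19 C × 1088.7 V)
λ = 3.72 × 10^-11 m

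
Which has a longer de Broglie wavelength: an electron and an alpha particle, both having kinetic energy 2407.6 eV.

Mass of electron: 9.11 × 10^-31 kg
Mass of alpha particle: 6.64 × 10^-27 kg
The electron has the longer wavelength.

Using λ = h/√(2mKE):

For electron: λ₁ = h/√(2m₁KE) = 2.50 × 10^-11 m
For alpha particle: λ₂ = h/√(2m₂KE) = 2.93 × 10^-13 m

Since λ ∝ 1/√m at constant kinetic energy, the lighter particle has the longer wavelength.

The electron has the longer de Broglie wavelength.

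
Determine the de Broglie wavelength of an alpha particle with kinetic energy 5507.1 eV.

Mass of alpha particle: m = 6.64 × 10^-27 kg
1.94 × 10^-13 m

Using λ = h/√(2mKE):

First convert KE to Joules: KE = 5507.1 eV = 8.823 × 10^-16 J

λ = h/√(2mKE)
λ = (6.626 × 10^-34 J·s) / √(2 × 6.64 × 10^-27 kg × 8.823 × 10^-16 J)
λ = 1.94 × 10^-13 m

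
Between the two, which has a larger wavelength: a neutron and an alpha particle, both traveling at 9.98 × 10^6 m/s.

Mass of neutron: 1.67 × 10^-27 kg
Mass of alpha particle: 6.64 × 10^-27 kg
The neutron has the longer wavelength.

Using λ = h/(mv), since both particles have the same velocity, the wavelength depends only on mass.

For neutron: λ₁ = h/(m₁v) = 3.98 × 10^-14 m
For alpha particle: λ₂ = h/(m₂v) = 1.00 × 10^-14 m

Since λ ∝ 1/m at constant velocity, the lighter particle has the longer wavelength.

The neutron has the longer de Broglie wavelength.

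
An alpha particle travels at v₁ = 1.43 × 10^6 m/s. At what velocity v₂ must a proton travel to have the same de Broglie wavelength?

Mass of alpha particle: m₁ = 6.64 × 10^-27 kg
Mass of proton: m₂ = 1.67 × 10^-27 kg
v₂ = 5.69 × 10^6 m/s

For equal de Broglie wavelengths: λ₁ = λ₂

h/(m₁v₁) = h/(m₂v₂)
m₁v₁ = m₂v₂
v₂ = v₁ · (m₁/m₂)

v₂ = 1.43 × 10^6 m/s × (6.64 × 10^-27 kg / 1.67 × 10^-27 kg)
v₂ = 5.69 × 10^6 m/s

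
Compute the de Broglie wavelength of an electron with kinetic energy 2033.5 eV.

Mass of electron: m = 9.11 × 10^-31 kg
2.72 × 10^-11 m

Using λ = h/√(2mKE):

First convert KE to Joules: KE = 2033.5 eV = 3.258 × 10^-16 J

λ = h/√(2mKE)
λ = (6.626 × 10^-34 J·s) / √(2 × 9.11 × 10^-31 kg × 3.258 × 10^-16 J)
λ = 2.72 × 10^-11 m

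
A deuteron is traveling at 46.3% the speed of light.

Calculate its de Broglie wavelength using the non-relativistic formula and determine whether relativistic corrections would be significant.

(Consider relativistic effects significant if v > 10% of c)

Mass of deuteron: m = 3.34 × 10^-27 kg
Yes, relativistic corrections are needed.

Using the non-relativistic de Broglie formula λ = h/(mv):

v = 46.3% × c = 1.388 × 10^8 m/s

λ = h/(mv)
λ = (6.626 × 10^-34 J·s) / (3.34 × 10^-27 kg × 1.388 × 10^8 m/s)
λ = 1.43 × 10^-15 m

Since v = 46.3% of c > 10% of c, relativistic corrections ARE significant and the actual wavelength would differ from this non-relativistic estimate.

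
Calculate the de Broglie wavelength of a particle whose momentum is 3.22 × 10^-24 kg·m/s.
2.06 × 10^-10 m

Using the de Broglie relation λ = h/p:

λ = h/p
λ = (6.626 × 10^-34 J·s) / (3.22 × 10^-24 kg·m/s)
λ = 2.06 × 10^-10 m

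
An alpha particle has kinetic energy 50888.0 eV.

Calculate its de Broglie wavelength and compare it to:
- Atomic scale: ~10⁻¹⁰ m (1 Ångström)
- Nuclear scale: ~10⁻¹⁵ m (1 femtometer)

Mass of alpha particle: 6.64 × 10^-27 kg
λ = 6.37 × 10^-14 m, which is between nuclear and atomic scales.

Using λ = h/√(2mKE):

KE = 50888.0 eV = 8.153 × 10^-15 J

λ = h/√(2mKE)
λ = (6.626 × 10^-34 J·s) / √(2 × 6.64 × 10^-27 kg × 8.153 × 10^-15 J)
λ = 6.37 × 10^-14 m

Comparison:
- Atomic scale (10⁻¹⁰ m): λ is 0.00064× this size
- Nuclear scale (10⁻¹⁵ m): λ is 64× this size

The wavelength is between nuclear and atomic scales.

This wavelength is appropriate for probing atomic structure but too large for nuclear physics experiments.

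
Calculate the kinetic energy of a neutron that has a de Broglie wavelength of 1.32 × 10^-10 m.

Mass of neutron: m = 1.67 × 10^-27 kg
7.54 × 10^-21 J (or 0.0471 eV)

From λ = h/√(2mKE), we solve for KE:

λ² = h²/(2mKE)
KE = h²/(2mλ²)
KE = (6.626 × 10^-34 J·s)² / (2 × 1.67 × 10^-27 kg × (1.32 × 10^-10 m)²)
KE = 7.54 × 10^-21 J
KE = 0.0471 eV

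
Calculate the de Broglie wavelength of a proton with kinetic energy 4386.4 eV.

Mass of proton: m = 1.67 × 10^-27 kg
4.32 × 10^-13 m

Using λ = h/√(2mKE):

First convert KE to Joules: KE = 4386.4 eV = 7.028 × 10^-16 J

λ = h/√(2mKE)
λ = (6.626 × 10^-34 J·s) / √(2 × 1.67 × 10^-27 kg × 7.028 × 10^-16 J)
λ = 4.32 × 10^-13 m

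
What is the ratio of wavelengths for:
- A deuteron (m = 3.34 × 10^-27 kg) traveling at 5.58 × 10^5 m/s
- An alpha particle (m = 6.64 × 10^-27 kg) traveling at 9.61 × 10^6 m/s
λ₁/λ₂ = 34.2

Using λ = h/(mv):

λ₁ = h/(m₁v₁) = 3.56 × 10^-13 m
λ₂ = h/(m₂v₂) = 1.04 × 10^-14 m

Ratio λ₁/λ₂ = (m₂v₂)/(m₁v₁)
         = (6.64 × 10^-27 kg × 9.61 × 10^6 m/s) / (3.34 × 10^-27 kg × 5.58 × 10^5 m/s)
         = 34.2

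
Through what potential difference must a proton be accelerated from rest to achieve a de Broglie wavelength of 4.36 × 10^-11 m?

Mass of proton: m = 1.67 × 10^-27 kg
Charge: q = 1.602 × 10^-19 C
4.32 × 10^-1 V

From λ = h/√(2mqV), we solve for V:

λ² = h²/(2mqV)
V = h²/(2mqλ²)
V = (6.626 × 10^-34 J·s)² / (2 × 1.67 × 10^-27 kg × 1.602 × 10^-19 C × (4.36 × 10^-11 m)²)
V = 4.32 × 10^-1 V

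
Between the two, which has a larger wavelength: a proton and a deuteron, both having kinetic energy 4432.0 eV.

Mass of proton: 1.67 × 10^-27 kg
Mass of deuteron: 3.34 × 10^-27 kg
The proton has the longer wavelength.

Using λ = h/√(2mKE):

For proton: λ₁ = h/√(2m₁KE) = 4.30 × 10^-13 m
For deuteron: λ₂ = h/√(2m₂KE) = 3.04 × 10^-13 m

Since λ ∝ 1/√m at constant kinetic energy, the lighter particle has the longer wavelength.

The proton has the longer de Broglie wavelength.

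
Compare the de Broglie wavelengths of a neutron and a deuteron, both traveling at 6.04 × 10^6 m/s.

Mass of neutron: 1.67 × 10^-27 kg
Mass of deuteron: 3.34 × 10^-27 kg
The neutron has the longer wavelength.

Using λ = h/(mv), since both particles have the same velocity, the wavelength depends only on mass.

For neutron: λ₁ = h/(m₁v) = 6.57 × 10^-14 m
For deuteron: λ₂ = h/(m₂v) = 3.28 × 10^-14 m

Since λ ∝ 1/m at constant velocity, the lighter particle has the longer wavelength.

The neutron has the longer de Broglie wavelength.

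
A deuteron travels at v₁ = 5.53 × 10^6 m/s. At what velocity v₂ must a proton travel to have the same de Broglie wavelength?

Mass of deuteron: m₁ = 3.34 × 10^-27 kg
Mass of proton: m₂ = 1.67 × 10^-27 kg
v₂ = 1.11 × 10^7 m/s

For equal de Broglie wavelengths: λ₁ = λ₂

h/(m₁v₁) = h/(m₂v₂)
m₁v₁ = m₂v₂
v₂ = v₁ · (m₁/m₂)

v₂ = 5.53 × 10^6 m/s × (3.34 × 10^-27 kg / 1.67 × 10^-27 kg)
v₂ = 1.11 × 10^7 m/s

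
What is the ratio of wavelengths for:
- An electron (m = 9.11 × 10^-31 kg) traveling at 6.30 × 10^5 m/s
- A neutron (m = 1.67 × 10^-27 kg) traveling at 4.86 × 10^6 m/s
λ₁/λ₂ = 1.41 × 10^4

Using λ = h/(mv):

λ₁ = h/(m₁v₁) = 1.15 × 10^-9 m
λ₂ = h/(m₂v₂) = 8.16 × 10^-14 m

Ratio λ₁/λ₂ = (m₂v₂)/(m₁v₁)
         = (1.67 × 10^-27 kg × 4.86 × 10^6 m/s) / (9.11 × 10^-31 kg × 6.30 × 10^5 m/s)
         = 1.41 × 10^4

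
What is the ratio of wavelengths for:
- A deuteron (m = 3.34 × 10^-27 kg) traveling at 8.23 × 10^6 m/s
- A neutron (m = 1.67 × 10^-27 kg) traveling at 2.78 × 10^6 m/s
λ₁/λ₂ = 0.169

Using λ = h/(mv):

λ₁ = h/(m₁v₁) = 2.41 × 10^-14 m
λ₂ = h/(m₂v₂) = 1.43 × 10^-13 m

Ratio λ₁/λ₂ = (m₂v₂)/(m₁v₁)
         = (1.67 × 10^-27 kg × 2.78 × 10^6 m/s) / (3.34 × 10^-27 kg × 8.23 × 10^6 m/s)
         = 0.169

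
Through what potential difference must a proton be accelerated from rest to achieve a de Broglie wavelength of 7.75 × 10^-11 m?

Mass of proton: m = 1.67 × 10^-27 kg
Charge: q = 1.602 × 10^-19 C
1.37 × 10^-1 V

From λ = h/√(2mqV), we solve for V:

λ² = h²/(2mqV)
V = h²/(2mqλ²)
V = (6.626 × 10^-34 J·s)² / (2 × 1.67 × 10^-27 kg × 1.602 × 10^-19 C × (7.75 × 10^-11 m)²)
V = 1.37 × 10^-1 V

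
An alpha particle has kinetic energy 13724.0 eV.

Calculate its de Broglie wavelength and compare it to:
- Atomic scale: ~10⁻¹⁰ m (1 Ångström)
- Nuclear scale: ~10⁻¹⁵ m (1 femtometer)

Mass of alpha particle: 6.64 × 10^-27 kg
λ = 1.23 × 10^-13 m, which is between nuclear and atomic scales.

Using λ = h/√(2mKE):

KE = 13724.0 eV = 2.199 × 10^-15 J

λ = h/√(2mKE)
λ = (6.626 × 10^-34 J·s) / √(2 × 6.64 × 10^-27 kg × 2.199 × 10^-15 J)
λ = 1.23 × 10^-13 m

Comparison:
- Atomic scale (10⁻¹⁰ m): λ is 0.0012× this size
- Nuclear scale (10⁻¹⁵ m): λ is 1.2e+02× this size

The wavelength is between nuclear and atomic scales.

This wavelength is appropriate for probing atomic structure but too large for nuclear physics experiments.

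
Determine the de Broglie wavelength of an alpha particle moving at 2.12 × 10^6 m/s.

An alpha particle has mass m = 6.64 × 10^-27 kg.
4.71 × 10^-14 m

Using the de Broglie relation λ = h/(mv):

λ = h/(mv)
λ = (6.626 × 10^-34 J·s) / (6.64 × 10^-27 kg × 2.12 × 10^6 m/s)
λ = 4.71 × 10^-14 m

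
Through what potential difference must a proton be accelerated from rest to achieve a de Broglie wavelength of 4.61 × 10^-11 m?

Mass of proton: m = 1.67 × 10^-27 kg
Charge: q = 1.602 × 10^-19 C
3.86 × 10^-1 V

From λ = h/√(2mqV), we solve for V:

λ² = h²/(2mqV)
V = h²/(2mqλ²)
V = (6.626 × 10^-34 J·s)² / (2 × 1.67 × 10^-27 kg × 1.602 × 10^-19 C × (4.61 × 10^-11 m)²)
V = 3.86 × 10^-1 V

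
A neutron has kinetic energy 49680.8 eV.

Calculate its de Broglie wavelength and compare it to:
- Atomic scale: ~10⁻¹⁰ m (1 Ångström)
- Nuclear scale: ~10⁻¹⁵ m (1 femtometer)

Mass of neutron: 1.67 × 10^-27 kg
λ = 1.29 × 10^-13 m, which is between nuclear and atomic scales.

Using λ = h/√(2mKE):

KE = 49680.8 eV = 7.960 × 10^-15 J

λ = h/√(2mKE)
λ = (6.626 × 10^-34 J·s) / √(2 × 1.67 × 10^-27 kg × 7.960 × 10^-15 J)
λ = 1.29 × 10^-13 m

Comparison:
- Atomic scale (10⁻¹⁰ m): λ is 0.0013× this size
- Nuclear scale (10⁻¹⁵ m): λ is 1.3e+02× this size

The wavelength is between nuclear and atomic scales.

This wavelength is appropriate for probing atomic structure but too large for nuclear physics experiments.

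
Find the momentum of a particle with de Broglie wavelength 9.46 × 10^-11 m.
7.00 × 10^-24 kg·m/s

From the de Broglie relation λ = h/p, we solve for p:

p = h/λ
p = (6.626 × 10^-34 J·s) / (9.46 × 10^-11 m)
p = 7.00 × 10^-24 kg·m/s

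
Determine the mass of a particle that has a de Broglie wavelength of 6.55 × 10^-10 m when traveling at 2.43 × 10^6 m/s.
4.16 × 10^-31 kg

From the de Broglie relation λ = h/(mv), we solve for m:

m = h/(λv)
m = (6.626 × 10^-34 J·s) / (6.55 × 10^-10 m × 2.43 × 10^6 m/s)
m = 4.16 × 10^-31 kg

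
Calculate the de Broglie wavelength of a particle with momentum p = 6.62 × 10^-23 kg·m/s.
1.00 × 10^-11 m

Using the de Broglie relation λ = h/p:

λ = h/p
λ = (6.626 × 10^-34 J·s) / (6.62 × 10^-23 kg·m/s)
λ = 1.00 × 10^-11 m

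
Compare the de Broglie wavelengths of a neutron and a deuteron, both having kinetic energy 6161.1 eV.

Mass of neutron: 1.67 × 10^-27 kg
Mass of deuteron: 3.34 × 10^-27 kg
The neutron has the longer wavelength.

Using λ = h/√(2mKE):

For neutron: λ₁ = h/√(2m₁KE) = 3.65 × 10^-13 m
For deuteron: λ₂ = h/√(2m₂KE) = 2.58 × 10^-13 m

Since λ ∝ 1/√m at constant kinetic energy, the lighter particle has the longer wavelength.

The neutron has the longer de Broglie wavelength.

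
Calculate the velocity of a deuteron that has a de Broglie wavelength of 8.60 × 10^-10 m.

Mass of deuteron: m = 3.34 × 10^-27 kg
2.31 × 10^2 m/s

From the de Broglie relation λ = h/(mv), we solve for v:

v = h/(mλ)
v = (6.626 × 10^-34 J·s) / (3.34 × 10^-27 kg × 8.60 × 10^-10 m)
v = 2.31 × 10^2 m/s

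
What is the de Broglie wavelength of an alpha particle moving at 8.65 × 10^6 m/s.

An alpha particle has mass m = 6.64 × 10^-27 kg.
1.15 × 10^-14 m

Using the de Broglie relation λ = h/(mv):

λ = h/(mv)
λ = (6.626 × 10^-34 J·s) / (6.64 × 10^-27 kg × 8.65 × 10^6 m/s)
λ = 1.15 × 10^-14 m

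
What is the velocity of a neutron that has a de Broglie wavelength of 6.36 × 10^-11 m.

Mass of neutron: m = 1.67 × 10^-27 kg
6.24 × 10^3 m/s

From the de Broglie relation λ = h/(mv), we solve for v:

v = h/(mλ)
v = (6.626 × 10^-34 J·s) / (1.67 × 10^-27 kg × 6.36 × 10^-11 m)
v = 6.24 × 10^3 m/s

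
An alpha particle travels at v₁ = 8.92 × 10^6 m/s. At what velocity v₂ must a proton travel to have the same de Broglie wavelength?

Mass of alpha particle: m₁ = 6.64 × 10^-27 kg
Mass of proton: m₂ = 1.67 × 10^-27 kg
v₂ = 3.55 × 10^7 m/s

For equal de Broglie wavelengths: λ₁ = λ₂

h/(m₁v₁) = h/(m₂v₂)
m₁v₁ = m₂v₂
v₂ = v₁ · (m₁/m₂)

v₂ = 8.92 × 10^6 m/s × (6.64 × 10^-27 kg / 1.67 × 10^-27 kg)
v₂ = 3.55 × 10^7 m/s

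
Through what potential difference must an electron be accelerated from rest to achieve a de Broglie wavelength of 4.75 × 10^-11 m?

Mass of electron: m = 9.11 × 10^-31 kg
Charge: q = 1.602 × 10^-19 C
667 V

From λ = h/√(2mqV), we solve for V:

λ² = h²/(2mqV)
V = h²/(2mqλ²)
V = (6.626 × 10^-34 J·s)² / (2 × 9.11 × 10^-31 kg × 1.602 × 10^-19 C × (4.75 × 10^-11 m)²)
V = 667 V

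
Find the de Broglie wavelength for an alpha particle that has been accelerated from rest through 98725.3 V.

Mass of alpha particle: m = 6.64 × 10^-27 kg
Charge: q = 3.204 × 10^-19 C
3.23 × 10^-14 m

When a particle is accelerated through voltage V, it gains kinetic energy KE = qV.

The de Broglie wavelength is then λ = h/√(2mqV):

λ = h/√(2mqV)
λ = (6.626 × 10^-34 J·s) / √(2 × 6.64 × 10^-27 kg × 3.204 × 10^-19 C × 98725.3 V)
λ = 3.23 × 10^-14 m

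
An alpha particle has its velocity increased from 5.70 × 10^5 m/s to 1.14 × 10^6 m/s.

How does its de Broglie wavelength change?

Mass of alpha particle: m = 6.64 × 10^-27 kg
The wavelength decreases by a factor of 2.

Using λ = h/(mv):

Initial wavelength: λ₁ = h/(mv₁) = 1.75 × 10^-13 m
Final wavelength: λ₂ = h/(mv₂) = 8.75 × 10^-14 m

Since λ ∝ 1/v, when velocity increases by a factor of 2, the wavelength decreases by a factor of 2.

λ₂/λ₁ = v₁/v₂ = 1/2

The wavelength decreases by a factor of 2.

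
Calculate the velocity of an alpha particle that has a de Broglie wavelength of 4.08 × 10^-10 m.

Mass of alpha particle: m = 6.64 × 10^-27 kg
2.45 × 10^2 m/s

From the de Broglie relation λ = h/(mv), we solve for v:

v = h/(mλ)
v = (6.626 × 10^-34 J·s) / (6.64 × 10^-27 kg × 4.08 × 10^-10 m)
v = 2.45 × 10^2 m/s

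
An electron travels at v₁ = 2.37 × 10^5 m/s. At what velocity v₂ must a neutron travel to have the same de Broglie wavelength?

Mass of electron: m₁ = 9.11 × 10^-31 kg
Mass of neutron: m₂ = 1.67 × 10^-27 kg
v₂ = 1.29 × 10^2 m/s

For equal de Broglie wavelengths: λ₁ = λ₂

h/(m₁v₁) = h/(m₂v₂)
m₁v₁ = m₂v₂
v₂ = v₁ · (m₁/m₂)

v₂ = 2.37 × 10^5 m/s × (9.11 × 10^-31 kg / 1.67 × 10^-27 kg)
v₂ = 1.29 × 10^2 m/s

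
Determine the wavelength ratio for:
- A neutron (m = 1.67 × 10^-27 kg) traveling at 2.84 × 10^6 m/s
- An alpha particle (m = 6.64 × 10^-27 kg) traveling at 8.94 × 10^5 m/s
λ₁/λ₂ = 1.25

Using λ = h/(mv):

λ₁ = h/(m₁v₁) = 1.40 × 10^-13 m
λ₂ = h/(m₂v₂) = 1.12 × 10^-13 m

Ratio λ₁/λ₂ = (m₂v₂)/(m₁v₁)
         = (6.64 × 10^-27 kg × 8.94 × 10^5 m/s) / (1.67 × 10^-27 kg × 2.84 × 10^6 m/s)
         = 1.25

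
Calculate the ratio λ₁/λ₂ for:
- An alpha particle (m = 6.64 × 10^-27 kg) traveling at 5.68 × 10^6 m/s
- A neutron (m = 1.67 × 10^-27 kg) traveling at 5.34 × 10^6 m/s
λ₁/λ₂ = 0.236

Using λ = h/(mv):

λ₁ = h/(m₁v₁) = 1.76 × 10^-14 m
λ₂ = h/(m₂v₂) = 7.43 × 10^-14 m

Ratio λ₁/λ₂ = (m₂v₂)/(m₁v₁)
         = (1.67 × 10^-27 kg × 5.34 × 10^6 m/s) / (6.64 × 10^-27 kg × 5.68 × 10^6 m/s)
         = 0.236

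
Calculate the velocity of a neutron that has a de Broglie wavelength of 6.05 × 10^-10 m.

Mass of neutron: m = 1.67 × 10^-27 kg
6.56 × 10^2 m/s

From the de Broglie relation λ = h/(mv), we solve for v:

v = h/(mλ)
v = (6.626 × 10^-34 J·s) / (1.67 × 10^-27 kg × 6.05 × 10^-10 m)
v = 6.56 × 10^2 m/s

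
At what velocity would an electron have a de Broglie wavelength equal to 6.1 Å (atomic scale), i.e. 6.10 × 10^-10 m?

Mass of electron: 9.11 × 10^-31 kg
1.19 × 10^6 m/s

From λ = h/(mv), solve for v:

v = h/(mλ)
v = (6.626 × 10^-34 J·s) / (9.11 × 10^-31 kg × 6.10 × 10^-10 m)
v = 1.19 × 10^6 m/s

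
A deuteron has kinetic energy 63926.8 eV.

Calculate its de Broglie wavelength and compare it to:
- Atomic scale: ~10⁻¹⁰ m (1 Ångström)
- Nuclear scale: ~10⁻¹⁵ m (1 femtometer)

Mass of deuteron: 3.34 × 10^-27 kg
λ = 8.01 × 10^-14 m, which is between nuclear and atomic scales.

Using λ = h/√(2mKE):

KE = 63926.8 eV = 1.024 × 10^-14 J

λ = h/√(2mKE)
λ = (6.626 × 10^-34 J·s) / √(2 × 3.34 × 10^-27 kg × 1.024 × 10^-14 J)
λ = 8.01 × 10^-14 m

Comparison:
- Atomic scale (10⁻¹⁰ m): λ is 0.0008× this size
- Nuclear scale (10⁻¹⁵ m): λ is 80× this size

The wavelength is between nuclear and atomic scales.

This wavelength is appropriate for probing atomic structure but too large for nuclear physics experiments.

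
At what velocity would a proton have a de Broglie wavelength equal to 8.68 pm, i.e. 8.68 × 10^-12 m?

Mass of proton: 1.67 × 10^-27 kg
4.57 × 10^4 m/s

From λ = h/(mv), solve for v:

v = h/(mλ)
v = (6.626 × 10^-34 J·s) / (1.67 × 10^-27 kg × 8.68 × 10^-12 m)
v = 4.57 × 10^4 m/s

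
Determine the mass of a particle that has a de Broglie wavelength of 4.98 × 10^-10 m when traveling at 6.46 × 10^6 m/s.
2.06 × 10^-31 kg

From the de Broglie relation λ = h/(mv), we solve for m:

m = h/(λv)
m = (6.626 × 10^-34 J·s) / (4.98 × 10^-10 m × 6.46 × 10^6 m/s)
m = 2.06 × 10^-31 kg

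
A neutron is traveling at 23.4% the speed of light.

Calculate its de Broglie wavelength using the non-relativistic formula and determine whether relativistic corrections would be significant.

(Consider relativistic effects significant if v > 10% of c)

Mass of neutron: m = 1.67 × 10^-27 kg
Yes, relativistic corrections are needed.

Using the non-relativistic de Broglie formula λ = h/(mv):

v = 23.4% × c = 7.015 × 10^7 m/s

λ = h/(mv)
λ = (6.626 × 10^-34 J·s) / (1.67 × 10^-27 kg × 7.015 × 10^7 m/s)
λ = 5.66 × 10^-15 m

Since v = 23.4% of c > 10% of c, relativistic corrections ARE significant and the actual wavelength would differ from this non-relativistic estimate.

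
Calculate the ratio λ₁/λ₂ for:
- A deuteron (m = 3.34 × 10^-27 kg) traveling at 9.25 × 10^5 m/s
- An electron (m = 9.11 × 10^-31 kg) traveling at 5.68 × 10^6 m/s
λ₁/λ₂ = 1.67 × 10^-3

Using λ = h/(mv):

λ₁ = h/(m₁v₁) = 2.14 × 10^-13 m
λ₂ = h/(m₂v₂) = 1.28 × 10^-10 m

Ratio λ₁/λ₂ = (m₂v₂)/(m₁v₁)
         = (9.11 × 10^-31 kg × 5.68 × 10^6 m/s) / (3.34 × 10^-27 kg × 9.25 × 10^5 m/s)
         = 1.67 × 10^-3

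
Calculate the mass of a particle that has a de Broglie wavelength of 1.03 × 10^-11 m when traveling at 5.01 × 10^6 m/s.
1.28 × 10^-29 kg

From the de Broglie relation λ = h/(mv), we solve for m:

m = h/(λv)
m = (6.626 × 10^-34 J·s) / (1.03 × 10^-11 m × 5.01 × 10^6 m/s)
m = 1.28 × 10^-29 kg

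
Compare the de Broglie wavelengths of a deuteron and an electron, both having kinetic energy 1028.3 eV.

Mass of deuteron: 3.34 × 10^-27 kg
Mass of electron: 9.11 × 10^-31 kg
The electron has the longer wavelength.

Using λ = h/√(2mKE):

For deuteron: λ₁ = h/√(2m₁KE) = 6.32 × 10^-13 m
For electron: λ₂ = h/√(2m₂KE) = 3.82 × 10^-11 m

Since λ ∝ 1/√m at constant kinetic energy, the lighter particle has the longer wavelength.

The electron has the longer de Broglie wavelength.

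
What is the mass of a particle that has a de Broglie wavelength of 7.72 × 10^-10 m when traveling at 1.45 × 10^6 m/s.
5.92 × 10^-31 kg

From the de Broglie relation λ = h/(mv), we solve for m:

m = h/(λv)
m = (6.626 × 10^-34 J·s) / (7.72 × 10^-10 m × 1.45 × 10^6 m/s)
m = 5.92 × 10^-31 kg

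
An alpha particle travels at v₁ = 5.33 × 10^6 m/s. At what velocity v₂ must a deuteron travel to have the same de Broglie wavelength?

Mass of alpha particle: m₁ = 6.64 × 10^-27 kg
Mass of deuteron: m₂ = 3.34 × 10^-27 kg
v₂ = 1.06 × 10^7 m/s

For equal de Broglie wavelengths: λ₁ = λ₂

h/(m₁v₁) = h/(m₂v₂)
m₁v₁ = m₂v₂
v₂ = v₁ · (m₁/m₂)

v₂ = 5.33 × 10^6 m/s × (6.64 × 10^-27 kg / 3.34 × 10^-27 kg)
v₂ = 1.06 × 10^7 m/s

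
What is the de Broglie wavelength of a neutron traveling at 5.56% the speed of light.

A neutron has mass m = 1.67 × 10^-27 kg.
2.38 × 10^-14 m

Using the de Broglie relation λ = h/(mv):

v = 5.56% × c = 1.667 × 10^7 m/s

λ = h/(mv)
λ = (6.626 × 10^-34 J·s) / (1.67 × 10^-27 kg × 1.667 × 10^7 m/s)
λ = 2.38 × 10^-14 m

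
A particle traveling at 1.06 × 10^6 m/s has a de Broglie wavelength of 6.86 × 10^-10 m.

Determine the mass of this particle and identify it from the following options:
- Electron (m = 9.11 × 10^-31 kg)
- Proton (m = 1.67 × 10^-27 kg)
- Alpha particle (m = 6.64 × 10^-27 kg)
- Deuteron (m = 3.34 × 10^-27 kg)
The particle is an electron.

From λ = h/(mv), solve for mass:

m = h/(λv)
m = (6.626 × 10^-34 J·s) / (6.86 × 10^-10 m × 1.06 × 10^6 m/s)
m = 9.11 × 10^-31 kg

Comparing with the listed masses, this is closest to an electron.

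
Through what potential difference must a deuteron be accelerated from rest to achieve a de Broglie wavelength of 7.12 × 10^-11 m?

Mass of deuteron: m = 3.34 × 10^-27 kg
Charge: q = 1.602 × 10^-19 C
8.09 × 10^-2 V

From λ = h/√(2mqV), we solve for V:

λ² = h²/(2mqV)
V = h²/(2mqλ²)
V = (6.626 × 10^-34 J·s)² / (2 × 3.34 × 10^-27 kg × 1.602 × 10^-19 C × (7.12 × 10^-11 m)²)
V = 8.09 × 10^-2 V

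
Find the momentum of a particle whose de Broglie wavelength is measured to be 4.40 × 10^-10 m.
1.51 × 10^-24 kg·m/s

From the de Broglie relation λ = h/p, we solve for p:

p = h/λ
p = (6.626 × 10^-34 J·s) / (4.40 × 10^-10 m)
p = 1.51 × 10^-24 kg·m/s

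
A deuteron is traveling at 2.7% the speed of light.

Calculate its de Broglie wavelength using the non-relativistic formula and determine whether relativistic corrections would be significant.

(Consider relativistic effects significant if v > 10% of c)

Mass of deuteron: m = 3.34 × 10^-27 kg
No, relativistic corrections are not needed.

Using the non-relativistic de Broglie formula λ = h/(mv):

v = 2.7% × c = 8.094 × 10^6 m/s

λ = h/(mv)
λ = (6.626 × 10^-34 J·s) / (3.34 × 10^-27 kg × 8.094 × 10^6 m/s)
λ = 2.45 × 10^-14 m

Since v = 2.7% of c < 10% of c, relativistic corrections are NOT significant and this non-relativistic result is a good approximation.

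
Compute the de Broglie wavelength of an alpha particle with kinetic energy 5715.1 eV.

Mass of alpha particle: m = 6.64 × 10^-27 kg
1.90 × 10^-13 m

Using λ = h/√(2mKE):

First convert KE to Joules: KE = 5715.1 eV = 9.157 × 10^-16 J

λ = h/√(2mKE)
λ = (6.626 × 10^-34 J·s) / √(2 × 6.64 × 10^-27 kg × 9.157 × 10^-16 J)
λ = 1.90 × 10^-13 m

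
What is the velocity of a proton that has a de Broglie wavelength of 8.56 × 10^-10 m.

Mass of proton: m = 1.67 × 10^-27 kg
4.64 × 10^2 m/s

From the de Broglie relation λ = h/(mv), we solve for v:

v = h/(mλ)
v = (6.626 × 10^-34 J·s) / (1.67 × 10^-27 kg × 8.56 × 10^-10 m)
v = 4.64 × 10^2 m/s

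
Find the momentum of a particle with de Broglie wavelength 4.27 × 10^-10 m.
1.55 × 10^-24 kg·m/s

From the de Broglie relation λ = h/p, we solve for p:

p = h/λ
p = (6.626 × 10^-34 J·s) / (4.27 × 10^-10 m)
p = 1.55 × 10^-24 kg·m/s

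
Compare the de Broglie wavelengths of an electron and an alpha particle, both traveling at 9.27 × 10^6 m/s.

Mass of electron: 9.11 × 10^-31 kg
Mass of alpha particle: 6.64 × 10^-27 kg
The electron has the longer wavelength.

Using λ = h/(mv), since both particles have the same velocity, the wavelength depends only on mass.

For electron: λ₁ = h/(m₁v) = 7.85 × 10^-11 m
For alpha particle: λ₂ = h/(m₂v) = 1.08 × 10^-14 m

Since λ ∝ 1/m at constant velocity, the lighter particle has the longer wavelength.

The electron has the longer de Broglie wavelength.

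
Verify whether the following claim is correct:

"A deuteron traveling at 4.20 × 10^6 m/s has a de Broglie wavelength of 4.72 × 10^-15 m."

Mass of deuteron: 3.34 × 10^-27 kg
False

The claim is incorrect.

Using λ = h/(mv):
λ = (6.626 × 10^-34 J·s) / (3.34 × 10^-27 kg × 4.20 × 10^6 m/s)
λ = 4.72 × 10^-14 m

The actual wavelength differs from the claimed 4.72 × 10^-15 m.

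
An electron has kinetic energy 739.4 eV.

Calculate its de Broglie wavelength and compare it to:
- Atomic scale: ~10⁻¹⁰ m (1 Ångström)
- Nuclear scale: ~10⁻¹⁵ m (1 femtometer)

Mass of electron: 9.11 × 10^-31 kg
λ = 4.51 × 10^-11 m, which is between nuclear and atomic scales.

Using λ = h/√(2mKE):

KE = 739.4 eV = 1.185 × 10^-16 J

λ = h/√(2mKE)
λ = (6.626 × 10^-34 J·s) / √(2 × 9.11 × 10^-31 kg × 1.185 × 10^-16 J)
λ = 4.51 × 10^-11 m

Comparison:
- Atomic scale (10⁻¹⁰ m): λ is 0.45× this size
- Nuclear scale (10⁻¹⁵ m): λ is 4.5e+04× this size

The wavelength is between nuclear and atomic scales.

This wavelength is appropriate for probing atomic structure but too large for nuclear physics experiments.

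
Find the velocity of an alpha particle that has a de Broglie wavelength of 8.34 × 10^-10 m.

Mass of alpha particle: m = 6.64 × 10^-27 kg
1.20 × 10^2 m/s

From the de Broglie relation λ = h/(mv), we solve for v:

v = h/(mλ)
v = (6.626 × 10^-34 J·s) / (6.64 × 10^-27 kg × 8.34 × 10^-10 m)
v = 1.20 × 10^2 m/s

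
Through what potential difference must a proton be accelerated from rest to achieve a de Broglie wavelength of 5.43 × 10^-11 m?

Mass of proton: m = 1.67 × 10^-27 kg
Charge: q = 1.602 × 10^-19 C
2.78 × 10^-1 V

From λ = h/√(2mqV), we solve for V:

λ² = h²/(2mqV)
V = h²/(2mqλ²)
V = (6.626 × 10^-34 J·s)² / (2 × 1.67 × 10^-27 kg × 1.602 × 10^-19 C × (5.43 × 10^-11 m)²)
V = 2.78 × 10^-1 V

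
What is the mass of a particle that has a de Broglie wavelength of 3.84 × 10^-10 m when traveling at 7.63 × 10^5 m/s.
2.26 × 10^-30 kg

From the de Broglie relation λ = h/(mv), we solve for m:

m = h/(λv)
m = (6.626 × 10^-34 J·s) / (3.84 × 10^-10 m × 7.63 × 10^5 m/s)
m = 2.26 × 10^-30 kg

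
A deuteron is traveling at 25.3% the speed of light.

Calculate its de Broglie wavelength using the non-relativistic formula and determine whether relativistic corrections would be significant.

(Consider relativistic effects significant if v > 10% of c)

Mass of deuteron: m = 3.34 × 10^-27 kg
Yes, relativistic corrections are needed.

Using the non-relativistic de Broglie formula λ = h/(mv):

v = 25.3% × c = 7.585 × 10^7 m/s

λ = h/(mv)
λ = (6.626 × 10^-34 J·s) / (3.34 × 10^-27 kg × 7.585 × 10^7 m/s)
λ = 2.62 × 10^-15 m

Since v = 25.3% of c > 10% of c, relativistic corrections ARE significant and the actual wavelength would differ from this non-relativistic estimate.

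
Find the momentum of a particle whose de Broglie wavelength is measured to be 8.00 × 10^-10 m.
8.28 × 10^-25 kg·m/s

From the de Broglie relation λ = h/p, we solve for p:

p = h/λ
p = (6.626 × 10^-34 J·s) / (8.00 × 10^-10 m)
p = 8.28 × 10^-25 kg·m/s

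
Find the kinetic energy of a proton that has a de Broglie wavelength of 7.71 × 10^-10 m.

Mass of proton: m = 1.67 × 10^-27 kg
2.21 × 10^-22 J (or 1.38 × 10^-3 eV)

From λ = h/√(2mKE), we solve for KE:

λ² = h²/(2mKE)
KE = h²/(2mλ²)
KE = (6.626 × 10^-34 J·s)² / (2 × 1.67 × 10^-27 kg × (7.71 × 10^-10 m)²)
KE = 2.21 × 10^-22 J
KE = 1.38 × 10^-3 eV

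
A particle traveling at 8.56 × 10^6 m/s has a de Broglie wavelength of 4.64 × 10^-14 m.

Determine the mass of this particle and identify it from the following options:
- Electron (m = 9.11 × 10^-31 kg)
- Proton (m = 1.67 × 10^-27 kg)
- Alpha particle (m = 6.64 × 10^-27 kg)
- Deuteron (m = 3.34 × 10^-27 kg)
The particle is a proton.

From λ = h/(mv), solve for mass:

m = h/(λv)
m = (6.626 × 10^-34 J·s) / (4.64 × 10^-14 m × 8.56 × 10^6 m/s)
m = 1.67 × 10^-27 kg

Comparing with the listed masses, this is closest to a proton.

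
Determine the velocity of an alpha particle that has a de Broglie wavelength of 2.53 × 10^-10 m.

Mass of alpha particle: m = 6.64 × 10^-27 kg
3.94 × 10^2 m/s

From the de Broglie relation λ = h/(mv), we solve for v:

v = h/(mλ)
v = (6.626 × 10^-34 J·s) / (6.64 × 10^-27 kg × 2.53 × 10^-10 m)
v = 3.94 × 10^2 m/s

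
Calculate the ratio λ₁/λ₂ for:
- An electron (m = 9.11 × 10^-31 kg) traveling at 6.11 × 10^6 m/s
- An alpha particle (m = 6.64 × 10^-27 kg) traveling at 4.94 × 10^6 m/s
λ₁/λ₂ = 5.89 × 10^3

Using λ = h/(mv):

λ₁ = h/(m₁v₁) = 1.19 × 10^-10 m
λ₂ = h/(m₂v₂) = 2.02 × 10^-14 m

Ratio λ₁/λ₂ = (m₂v₂)/(m₁v₁)
         = (6.64 × 10^-27 kg × 4.94 × 10^6 m/s) / (9.11 × 10^-31 kg × 6.11 × 10^6 m/s)
         = 5.89 × 10^3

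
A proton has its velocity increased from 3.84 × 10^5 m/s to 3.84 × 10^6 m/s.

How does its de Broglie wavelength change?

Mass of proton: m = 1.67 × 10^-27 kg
The wavelength decreases by a factor of 10.

Using λ = h/(mv):

Initial wavelength: λ₁ = h/(mv₁) = 1.03 × 10^-12 m
Final wavelength: λ₂ = h/(mv₂) = 1.03 × 10^-13 m

Since λ ∝ 1/v, when velocity increases by a factor of 10, the wavelength decreases by a factor of 10.

λ₂/λ₁ = v₁/v₂ = 1/10

The wavelength decreases by a factor of 10.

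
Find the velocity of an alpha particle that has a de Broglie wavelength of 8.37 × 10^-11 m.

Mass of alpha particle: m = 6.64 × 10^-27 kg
1.19 × 10^3 m/s

From the de Broglie relation λ = h/(mv), we solve for v:

v = h/(mλ)
v = (6.626 × 10^-34 J·s) / (6.64 × 10^-27 kg × 8.37 × 10^-11 m)
v = 1.19 × 10^3 m/s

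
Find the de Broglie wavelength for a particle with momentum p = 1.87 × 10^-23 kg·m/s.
3.54 × 10^-11 m

Using the de Broglie relation λ = h/p:

λ = h/p
λ = (6.626 × 10^-34 J·s) / (1.87 × 10^-23 kg·m/s)
λ = 3.54 × 10^-11 m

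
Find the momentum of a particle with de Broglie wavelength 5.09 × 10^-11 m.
1.30 × 10^-23 kg·m/s

From the de Broglie relation λ = h/p, we solve for p:

p = h/λ
p = (6.626 × 10^-34 J·s) / (5.09 × 10^-11 m)
p = 1.30 × 10^-23 kg·m/s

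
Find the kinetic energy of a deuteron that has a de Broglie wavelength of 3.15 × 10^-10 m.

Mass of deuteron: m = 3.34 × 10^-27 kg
6.62 × 10^-22 J (or 4.13 × 10^-3 eV)

From λ = h/√(2mKE), we solve for KE:

λ² = h²/(2mKE)
KE = h²/(2mλ²)
KE = (6.626 × 10^-34 J·s)² / (2 × 3.34 × 10^-27 kg × (3.15 × 10^-10 m)²)
KE = 6.62 × 10^-22 J
KE = 4.13 × 10^-3 eV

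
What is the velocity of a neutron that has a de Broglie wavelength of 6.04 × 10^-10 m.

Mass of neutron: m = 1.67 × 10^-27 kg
6.57 × 10^2 m/s

From the de Broglie relation λ = h/(mv), we solve for v:

v = h/(mλ)
v = (6.626 × 10^-34 J·s) / (1.67 × 10^-27 kg × 6.04 × 10^-10 m)
v = 6.57 × 10^2 m/s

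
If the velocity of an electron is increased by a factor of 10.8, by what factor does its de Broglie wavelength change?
The wavelength decreases by a factor of 10.8.

From λ = h/(mv), the wavelength is inversely proportional to velocity:

λ ∝ 1/v

If v → 10.8v, then λ → λ/10.8

When velocity is increased by a factor of 10.8, the wavelength decreases by a factor of 10.8.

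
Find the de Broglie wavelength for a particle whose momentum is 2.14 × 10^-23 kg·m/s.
3.10 × 10^-11 m

Using the de Broglie relation λ = h/p:

λ = h/p
λ = (6.626 × 10^-34 J·s) / (2.14 × 10^-23 kg·m/s)
λ = 3.10 × 10^-11 m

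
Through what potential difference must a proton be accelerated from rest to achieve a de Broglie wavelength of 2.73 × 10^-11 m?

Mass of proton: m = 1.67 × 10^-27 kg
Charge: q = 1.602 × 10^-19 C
1.10 V

From λ = h/√(2mqV), we solve for V:

λ² = h²/(2mqV)
V = h²/(2mqλ²)
V = (6.626 × 10^-34 J·s)² / (2 × 1.67 × 10^-27 kg × 1.602 × 10^-19 C × (2.73 × 10^-11 m)²)
V = 1.10 V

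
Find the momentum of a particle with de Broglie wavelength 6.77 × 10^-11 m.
9.79 × 10^-24 kg·m/s

From the de Broglie relation λ = h/p, we solve for p:

p = h/λ
p = (6.626 × 10^-34 J·s) / (6.77 × 10^-11 m)
p = 9.79 × 10^-24 kg·m/s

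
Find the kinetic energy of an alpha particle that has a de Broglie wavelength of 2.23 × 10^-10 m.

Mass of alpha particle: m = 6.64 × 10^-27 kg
6.65 × 10^-22 J (or 4.15 × 10^-3 eV)

From λ = h/√(2mKE), we solve for KE:

λ² = h²/(2mKE)
KE = h²/(2mλ²)
KE = (6.626 × 10^-34 J·s)² / (2 × 6.64 × 10^-27 kg × (2.23 × 10^-10 m)²)
KE = 6.65 × 10^-22 J
KE = 4.15 × 10^-3 eV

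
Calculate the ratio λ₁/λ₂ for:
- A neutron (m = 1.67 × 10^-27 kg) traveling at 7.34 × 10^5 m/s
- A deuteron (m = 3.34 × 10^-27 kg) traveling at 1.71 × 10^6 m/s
λ₁/λ₂ = 4.66

Using λ = h/(mv):

λ₁ = h/(m₁v₁) = 5.41 × 10^-13 m
λ₂ = h/(m₂v₂) = 1.16 × 10^-13 m

Ratio λ₁/λ₂ = (m₂v₂)/(m₁v₁)
         = (3.34 × 10^-27 kg × 1.71 × 10^6 m/s) / (1.67 × 10^-27 kg × 7.34 × 10^5 m/s)
         = 4.66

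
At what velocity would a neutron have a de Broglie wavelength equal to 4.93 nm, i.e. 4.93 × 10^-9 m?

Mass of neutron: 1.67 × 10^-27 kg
8.05 × 10^1 m/s

From λ = h/(mv), solve for v:

v = h/(mλ)
v = (6.626 × 10^-34 J·s) / (1.67 × 10^-27 kg × 4.93 × 10^-9 m)
v = 8.05 × 10^1 m/s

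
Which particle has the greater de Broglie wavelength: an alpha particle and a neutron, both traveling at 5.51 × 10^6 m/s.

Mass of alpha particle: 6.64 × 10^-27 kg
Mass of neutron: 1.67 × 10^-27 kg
The neutron has the longer wavelength.

Using λ = h/(mv), since both particles have the same velocity, the wavelength depends only on mass.

For alpha particle: λ₁ = h/(m₁v) = 1.81 × 10^-14 m
For neutron: λ₂ = h/(m₂v) = 7.20 × 10^-14 m

Since λ ∝ 1/m at constant velocity, the lighter particle has the longer wavelength.

The neutron has the longer de Broglie wavelength.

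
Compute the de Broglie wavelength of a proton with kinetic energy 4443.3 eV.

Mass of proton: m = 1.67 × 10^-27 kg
4.30 × 10^-13 m

Using λ = h/√(2mKE):

First convert KE to Joules: KE = 4443.3 eV = 7.119 × 10^-16 J

λ = h/√(2mKE)
λ = (6.626 × 10^-34 J·s) / √(2 × 1.67 × 10^-27 kg × 7.119 × 10^-16 J)
λ = 4.30 × 10^-13 m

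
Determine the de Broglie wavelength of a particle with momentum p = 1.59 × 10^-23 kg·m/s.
4.17 × 10^-11 m

Using the de Broglie relation λ = h/p:

λ = h/p
λ = (6.626 × 10^-34 J·s) / (1.59 × 10^-23 kg·m/s)
λ = 4.17 × 10^-11 m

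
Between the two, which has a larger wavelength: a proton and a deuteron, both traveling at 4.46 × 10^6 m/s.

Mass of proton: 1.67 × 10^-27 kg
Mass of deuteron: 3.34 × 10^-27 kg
The proton has the longer wavelength.

Using λ = h/(mv), since both particles have the same velocity, the wavelength depends only on mass.

For proton: λ₁ = h/(m₁v) = 8.90 × 10^-14 m
For deuteron: λ₂ = h/(m₂v) = 4.45 × 10^-14 m

Since λ ∝ 1/m at constant velocity, the lighter particle has the longer wavelength.

The proton has the longer de Broglie wavelength.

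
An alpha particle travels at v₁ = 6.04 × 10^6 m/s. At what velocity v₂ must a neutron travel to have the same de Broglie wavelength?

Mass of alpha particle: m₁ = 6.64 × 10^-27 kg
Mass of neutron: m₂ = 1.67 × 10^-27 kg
v₂ = 2.40 × 10^7 m/s

For equal de Broglie wavelengths: λ₁ = λ₂

h/(m₁v₁) = h/(m₂v₂)
m₁v₁ = m₂v₂
v₂ = v₁ · (m₁/m₂)

v₂ = 6.04 × 10^6 m/s × (6.64 × 10^-27 kg / 1.67 × 10^-27 kg)
v₂ = 2.40 × 10^7 m/s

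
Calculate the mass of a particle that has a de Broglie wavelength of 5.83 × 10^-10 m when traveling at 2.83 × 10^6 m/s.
4.02 × 10^-31 kg

From the de Broglie relation λ = h/(mv), we solve for m:

m = h/(λv)
m = (6.626 × 10^-34 J·s) / (5.83 × 10^-10 m × 2.83 × 10^6 m/s)
m = 4.02 × 10^-31 kg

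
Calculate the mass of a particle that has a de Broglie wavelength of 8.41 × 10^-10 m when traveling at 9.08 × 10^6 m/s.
8.68 × 10^-32 kg

From the de Broglie relation λ = h/(mv), we solve for m:

m = h/(λv)
m = (6.626 × 10^-34 J·s) / (8.41 × 10^-10 m × 9.08 × 10^6 m/s)
m = 8.68 × 10^-32 kg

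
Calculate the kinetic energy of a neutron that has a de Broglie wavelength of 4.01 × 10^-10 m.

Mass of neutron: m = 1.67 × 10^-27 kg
8.17 × 10^-22 J (or 5.10 × 10^-3 eV)

From λ = h/√(2mKE), we solve for KE:

λ² = h²/(2mKE)
KE = h²/(2mλ²)
KE = (6.626 × 10^-34 J·s)² / (2 × 1.67 × 10^-27 kg × (4.01 × 10^-10 m)²)
KE = 8.17 × 10^-22 J
KE = 5.10 × 10^-3 eV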